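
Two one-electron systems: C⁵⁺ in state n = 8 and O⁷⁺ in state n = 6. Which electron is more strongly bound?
O⁷⁺ at n = 6 (E = -24.187911 eV)

Using E_n = -13.6057 Z² / n² eV:

C⁵⁺ (Z = 6) at n = 8:
E = -13.6057 × 6² / 8² = -13.6057 × 36 / 64 = -7.653206250 eV

O⁷⁺ (Z = 8) at n = 6:
E = -13.6057 × 8² / 6² = -13.6057 × 64 / 36 = -24.187911111 eV

Since -24.187911111 eV < -7.653206250 eV,
O⁷⁺ at n = 6 is more tightly bound (requires more energy to ionize).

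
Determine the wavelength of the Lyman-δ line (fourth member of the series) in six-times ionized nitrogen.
1.93721 nm

The lines of a series are numbered from the longest wavelength (smallest ΔE) outward; the fourth line is the transition from n = n_f + 4 to n_f.
The Lyman series has all transitions ending at n_f = 1.

For N⁶⁺ (Z = 7), the fourth line (δ-line) is the jump from n = 5 to n = 1:
E_5 = -13.6057 × 7² / 5² = -26.6671720 eV
E_1 = -13.6057 × 7² / 1² = -666.6793000 eV
ΔE = E_5 - E_1 = 640.0121280 eV

λ = hc/E = 1239.84 eV·nm / 640.0121280 eV
λ = 1.93721 nm

This is the δ-line of the Lyman series in N⁶⁺.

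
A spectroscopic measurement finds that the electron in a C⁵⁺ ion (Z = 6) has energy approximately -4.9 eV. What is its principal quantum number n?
n = 10

The exact energy levels follow E_n = -13.6057 Z² / n² eV with Z = 6.

The measured value (-4.9 eV) is reported to only 2 significant figures, so we must test candidate n values and see which one matches to that precision.

Candidate energies:
  n = 8:  E = -13.6057 × 6² / 8² = -7.65321 eV
  n = 9:  E = -13.6057 × 6² / 9² = -6.04698 eV
  n = 10:  E = -13.6057 × 6² / 10² = -4.89805 eV  ← matches
  n = 11:  E = -13.6057 × 6² / 11² = -4.04798 eV
  n = 12:  E = -13.6057 × 6² / 12² = -3.40143 eV

Checking against the measurement of -4.9 eV (2 sig figs), only n = 10 agrees:
E_10 = -4.89805 eV, which rounds to -4.9 eV ✓

Therefore n = 10.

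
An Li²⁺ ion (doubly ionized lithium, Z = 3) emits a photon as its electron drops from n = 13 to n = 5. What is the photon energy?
4.17 eV

The energy levels are E_n = -13.6057 Z² eV / n².

Energy at n = 13: E_13 = -13.6057 × 3² / 13² = -0.72456 eV
Energy at n = 5: E_5 = -13.6057 × 3² / 5² = -4.89805 eV

For emission (electron falling to lower state), the photon energy is:
E_photon = E_13 - E_5 = |-0.72456 - (-4.89805)|
E_photon = 4.17 eV

This energy is carried away by the emitted photon.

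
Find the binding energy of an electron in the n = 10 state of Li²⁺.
1.225 eV

The ionization energy is the energy needed to remove the electron completely (n → ∞).

For a hydrogen-like ion with Z = 3, E_n = -13.6057 Z² / n² eV.

At n = 10: E_10 = -13.6057 × 3² / 10² = -1.224513 eV
At n = ∞: E_∞ = 0 eV

Ionization energy = E_∞ - E_10 = 0 - (-1.224513) = 1.224513 eV
Ionization energy ≈ 1.225 eV

This is also called the binding energy of the electron in state n = 10.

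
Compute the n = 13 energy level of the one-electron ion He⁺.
-0.3220 eV

For hydrogen-like ions, the energy levels scale with Z²:
E_n = -13.6057 Z² / n² eV

For He⁺ (Z = 2) at n = 13:
E_13 = -13.6057 × 2² / 13²
E_13 = -13.6057 × 4 / 169
E_13 = -54.4228 / 169
E_13 = -0.3220 eV

The energy is 4 times more negative than hydrogen at the same n due to the stronger nuclear charge.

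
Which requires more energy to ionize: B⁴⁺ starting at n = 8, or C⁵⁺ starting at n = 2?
C⁵⁺ at n = 2 (E = -122.45 eV)

Using E_n = -13.6057 Z² / n² eV:

B⁴⁺ (Z = 5) at n = 8:
E = -13.6057 × 5² / 8² = -13.6057 × 25 / 64 = -5.31473 eV

C⁵⁺ (Z = 6) at n = 2:
E = -13.6057 × 6² / 2² = -13.6057 × 36 / 4 = -122.45130 eV

Since -122.45130 eV < -5.31473 eV,
C⁵⁺ at n = 2 is more tightly bound (requires more energy to ionize).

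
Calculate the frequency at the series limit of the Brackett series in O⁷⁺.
1.32e+16 Hz

The series limit corresponds to the transition from n = ∞ to n = 4.
This is the highest energy (shortest wavelength) transition in the Brackett series.

E_∞ = 0 eV
E_4 = -13.6057 × 8² / 4² = -54.42280 eV

Energy at series limit:
ΔE = E_∞ - E_4 = 0 - (-54.42280) = 54.42280 eV
E = 54.42280 eV × (1.602177 × 10⁻¹⁹ J/eV) = 8.7195e-18 J
f = E/h = 8.7195e-18 J / (6.62607 × 10⁻³⁴ J·s) = 1.32e+16 Hz

This energy equals the ionization energy from the n = 4 state of O⁷⁺.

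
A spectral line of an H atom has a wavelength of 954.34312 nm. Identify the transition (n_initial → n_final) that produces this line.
n = 8 → n = 3

First, find the photon energy from the wavelength (hc = 1239.84 eV·nm):
E = hc/λ = 1239.84 eV·nm / 954.34312 nm = 1.2991554 eV

The energy levels of hydrogen satisfy E_n = -13.6057 / n² eV, so an emission n_i → n_f releases
ΔE = 13.6057 × (1/n_f² − 1/n_i²) eV.

Setting ΔE equal to the photon energy:
1/n_f² − 1/n_i² = 1.2991554 / 13.6057 = 0.095486112

Since 1/n_i² must be positive, we need 1/n_f² > 0.095486112, i.e. n_f ≤ 3. For each allowed n_f, solve n_i = (1/n_f² − 0.095486112)^(−1/2) and check whether it is a whole number:
  n_f = 1: 1/n_i² = 1.000000000 − 0.095486112 = 0.904513888 → n_i = 1.051  (not an integer) ✗
  n_f = 2: 1/n_i² = 0.250000000 − 0.095486112 = 0.154513888 → n_i = 2.544  (not an integer) ✗
  n_f = 3: 1/n_i² = 0.111111111 − 0.095486112 = 0.015624999 → n_i = 8.000  → integer, n_i = 8 ✓

Only n_f = 3 gives an integer upper level, n_i = 8.

The transition is from n = 8 to n = 3 (emission).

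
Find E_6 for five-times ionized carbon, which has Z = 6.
-13.6057 eV

For hydrogen-like ions, the energy levels scale with Z²:
E_n = -13.6057 Z² / n² eV

For C⁵⁺ (Z = 6) at n = 6:
E_6 = -13.6057 × 6² / 6²
E_6 = -13.6057 × 36 / 36
E_6 = -489.8052 / 36
E_6 = -13.6057 eV

The energy is 36 times more negative than hydrogen at the same n due to the stronger nuclear charge.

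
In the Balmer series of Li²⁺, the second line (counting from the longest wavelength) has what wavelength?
54.00090 nm

The lines of a series are numbered from the longest wavelength (smallest ΔE) outward; the second line is the transition from n = n_f + 2 to n_f.
The Balmer series has all transitions ending at n_f = 2.

For Li²⁺ (Z = 3), the second line (β-line) is the jump from n = 4 to n = 2:
E_4 = -13.6057 × 3² / 4² = -7.6532063 eV
E_2 = -13.6057 × 3² / 2² = -30.6128250 eV
ΔE = E_4 - E_2 = 22.9596187 eV

λ = hc/E = 1239.84 eV·nm / 22.9596187 eV
λ = 54.00090 nm

This is the β-line of the Balmer series in Li²⁺.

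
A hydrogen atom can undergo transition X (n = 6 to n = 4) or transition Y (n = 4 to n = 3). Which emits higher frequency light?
4 → 3

Calculate the energy for each transition:

Transition 6 → 4:
ΔE₁ = |E_4 - E_6| = |-13.6057/4² - (-13.6057/6²)|
ΔE₁ = |-0.85035625000 - (-0.37793611111)| = 0.47242014 eV

Transition 4 → 3:
ΔE₂ = |E_3 - E_4| = |-13.6057/3² - (-13.6057/4²)|
ΔE₂ = |-1.51174444444 - (-0.85035625000)| = 0.66138819 eV

Since 0.66138819 eV > 0.47242014 eV, the transition 4 → 3 emits the more energetic photon.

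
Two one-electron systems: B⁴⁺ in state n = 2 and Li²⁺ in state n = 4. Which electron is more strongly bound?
B⁴⁺ at n = 2 (E = -85.04 eV)

Using E_n = -13.6057 Z² / n² eV:

B⁴⁺ (Z = 5) at n = 2:
E = -13.6057 × 5² / 2² = -13.6057 × 25 / 4 = -85.03563 eV

Li²⁺ (Z = 3) at n = 4:
E = -13.6057 × 3² / 4² = -13.6057 × 9 / 16 = -7.65321 eV

Since -85.03563 eV < -7.65321 eV,
B⁴⁺ at n = 2 is more tightly bound (requires more energy to ionize).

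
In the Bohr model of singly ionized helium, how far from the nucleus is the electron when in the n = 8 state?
1.693367 nm (or 16.933671 Å)

The Bohr radius formula is:
r_n = n² a₀ / Z

where a₀ = 0.052917721 nm is the Bohr radius.

For He⁺ (Z = 2) at n = 8:
r_8 = 8² × 0.052917721 nm / 2
r_8 = 64 × 0.052917721 nm / 2
r_8 = 3.3867341 nm / 2
r_8 = 1.693367 nm

The electron orbits at approximately 1.693367 nm from the nucleus.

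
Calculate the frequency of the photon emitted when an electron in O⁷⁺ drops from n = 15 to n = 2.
5.1702e+16 Hz

First, find the transition energy:
E_15 = -13.6057 × 8² / 15² = -3.870066 eV
E_2 = -13.6057 × 8² / 2² = -217.691200 eV
|ΔE| = |E_2 - E_15| = 213.821134 eV

Convert to Joules: E = 213.821134 eV × (1.602177 × 10⁻¹⁹ J/eV) = 3.425793e-17 J

Using E = hf:
f = E/h = 3.425793e-17 J / (6.62607 × 10⁻³⁴ J·s)
f = 5.1702e+16 Hz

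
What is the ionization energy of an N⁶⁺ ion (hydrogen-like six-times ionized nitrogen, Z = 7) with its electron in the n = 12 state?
4.62972 eV

The ionization energy is the energy needed to remove the electron completely (n → ∞).

For a hydrogen-like ion with Z = 7, E_n = -13.6057 Z² / n² eV.

At n = 12: E_12 = -13.6057 × 7² / 12² = -4.62971736 eV
At n = ∞: E_∞ = 0 eV

Ionization energy = E_∞ - E_12 = 0 - (-4.62971736) = 4.62971736 eV
Ionization energy ≈ 4.62972 eV

This is also called the binding energy of the electron in state n = 12.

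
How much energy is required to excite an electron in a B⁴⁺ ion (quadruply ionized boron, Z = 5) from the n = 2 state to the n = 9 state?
80.84 eV

The energy levels of a hydrogen-like atom are E_n = -13.6057 Z² eV / n².

Energy at n = 2: E_2 = -13.6057 × 5² / 2² = -85.03563 eV
Energy at n = 9: E_9 = -13.6057 × 5² / 9² = -4.19929 eV

The excitation energy is the difference:
ΔE = E_9 - E_2
ΔE = -4.19929 - (-85.03563)
ΔE = 80.84 eV

Since this is positive, energy must be absorbed (photon absorption).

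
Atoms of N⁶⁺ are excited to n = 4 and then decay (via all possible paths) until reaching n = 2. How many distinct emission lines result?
3

The electron can occupy levels n = 2, 3, ..., 4 during de-excitation — that is m = 4 - 2 + 1 = 3 distinct levels.

The number of distinct spectral lines equals the number of ways to choose 2 of these m levels (each pair gives one possible emission transition):

Number of lines = m(m-1)/2 = 3×2/2 = 3

These correspond to all possible transitions between the 3 levels:
4 → 3, 4 → 2, 3 → 2

Each transition produces a photon with a unique energy (and thus wavelength). This count does not depend on Z.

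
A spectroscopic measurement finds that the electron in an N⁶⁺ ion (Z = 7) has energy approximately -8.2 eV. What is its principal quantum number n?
n = 9

The exact energy levels follow E_n = -13.6057 Z² / n² eV with Z = 7.

The measured value (-8.2 eV) is reported to only 2 significant figures, so we must test candidate n values and see which one matches to that precision.

Candidate energies:
  n = 7:  E = -13.6057 × 7² / 7² = -13.605700 eV
  n = 8:  E = -13.6057 × 7² / 8² = -10.416864 eV
  n = 9:  E = -13.6057 × 7² / 9² = -8.230609 eV  ← matches
  n = 10:  E = -13.6057 × 7² / 10² = -6.666793 eV
  n = 11:  E = -13.6057 × 7² / 11² = -5.509746 eV

Checking against the measurement of -8.2 eV (2 sig figs), only n = 9 agrees:
E_9 = -8.230609 eV, which rounds to -8.2 eV ✓

Therefore n = 9.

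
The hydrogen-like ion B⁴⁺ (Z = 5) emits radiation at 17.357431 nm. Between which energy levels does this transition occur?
n = 5 → n = 2

First, find the photon energy from the wavelength (hc = 1239.84 eV·nm):
E = hc/λ = 1239.84 eV·nm / 17.357431 nm = 71.429925 eV

The energy levels of B⁴⁺ satisfy E_n = -13.6057 × 5² / n² eV, so an emission n_i → n_f releases
ΔE = 13.6057 × 5² × (1/n_f² − 1/n_i²) eV.

Setting ΔE equal to the photon energy:
1/n_f² − 1/n_i² = 71.429925 / (13.6057 × 5²) = 0.21000000

Since 1/n_i² must be positive, we need 1/n_f² > 0.21000000, i.e. n_f ≤ 2. For each allowed n_f, solve n_i = (1/n_f² − 0.21000000)^(−1/2) and check whether it is a whole number:
  n_f = 1: 1/n_i² = 1.00000000 − 0.21000000 = 0.79000000 → n_i = 1.125  (not an integer) ✗
  n_f = 2: 1/n_i² = 0.25000000 − 0.21000000 = 0.04000000 → n_i = 5.000  → integer, n_i = 5 ✓

Only n_f = 2 gives an integer upper level, n_i = 5.

The transition is from n = 5 to n = 2 (emission).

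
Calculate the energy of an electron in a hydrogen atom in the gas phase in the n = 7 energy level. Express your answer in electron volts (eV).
-0.28 eV

The energy levels of a hydrogen-like atom are given by:
E_n = -13.6057 eV / n²

For n = 7:
E_7 = -13.6057 eV / 7²
E_7 = -13.6057 eV / 49
E_7 = -0.28 eV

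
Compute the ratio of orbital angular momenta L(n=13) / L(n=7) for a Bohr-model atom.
1.85714

In the Bohr model, L_n = nℏ, so the ratio is purely the ratio of quantum numbers:

L_13/L_7 = 13ℏ / 7ℏ = 13/7 = 1.85714

The angular momentum scales linearly with n.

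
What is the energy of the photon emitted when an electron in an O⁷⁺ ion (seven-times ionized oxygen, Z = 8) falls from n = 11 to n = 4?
47.226 eV

The energy levels are E_n = -13.6057 Z² eV / n².

Energy at n = 11: E_11 = -13.6057 × 8² / 11² = -7.196403 eV
Energy at n = 4: E_4 = -13.6057 × 8² / 4² = -54.422800 eV

For emission (electron falling to lower state), the photon energy is:
E_photon = E_11 - E_4 = |-7.196403 - (-54.422800)|
E_photon = 47.226 eV

This energy is carried away by the emitted photon.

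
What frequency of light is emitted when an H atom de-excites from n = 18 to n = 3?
3.55384e+14 Hz

First, find the transition energy:
E_18 = -13.6057 / 18² = -0.04199290 eV
E_3 = -13.6057 / 3² = -1.51174444 eV
|ΔE| = |E_3 - E_18| = 1.46975154 eV

Convert to Joules: E = 1.46975154 eV × (1.602177 × 10⁻¹⁹ J/eV) = 2.3548021e-19 J

Using E = hf:
f = E/h = 2.3548021e-19 J / (6.62607 × 10⁻³⁴ J·s)
f = 3.55384e+14 Hz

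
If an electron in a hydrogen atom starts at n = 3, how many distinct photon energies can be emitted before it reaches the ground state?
3

The electron can occupy levels n = 1, 2, ..., 3 during de-excitation — that is m = 3 - 1 + 1 = 3 distinct levels.

The number of distinct spectral lines equals the number of ways to choose 2 of these m levels (each pair gives one possible emission transition):

Number of lines = m(m-1)/2 = 3×2/2 = 3

These correspond to all possible transitions between the 3 levels:
3 → 2, 3 → 1, 2 → 1

Each transition produces a photon with a unique energy (and thus wavelength). This count does not depend on Z.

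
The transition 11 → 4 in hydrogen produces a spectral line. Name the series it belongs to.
Brackett series

The spectral series in hydrogen are named based on the final (lower) energy level:
- Lyman series: n_final = 1 (ultraviolet)
- Balmer series: n_final = 2 (visible/near-UV)
- Paschen series: n_final = 3 (infrared)
- Brackett series: n_final = 4 (infrared)
- Pfund series: n_final = 5 (far infrared)

Since this transition ends at n = 4, it belongs to the Brackett series.

For reference, this 11 → 4 line has photon energy
ΔE = 13.6057 eV × (1/4² - 1/11²) = 0.73791244835 eV,
corresponding to wavelength λ = hc/ΔE = 1239.84 eV·nm / 0.73791244835 eV = 1680.19933 nm in the infrared region.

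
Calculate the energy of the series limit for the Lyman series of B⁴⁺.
340.143 eV

The series limit corresponds to the transition from n = ∞ to n = 1.
This is the highest energy (shortest wavelength) transition in the Lyman series.

E_∞ = 0 eV
E_1 = -13.6057 × 5² / 1² = -340.143 eV

Energy at series limit:
ΔE = E_∞ - E_1 = 0 - (-340.143) = 340.143 eV

This energy equals the ionization energy from the n = 1 state of B⁴⁺.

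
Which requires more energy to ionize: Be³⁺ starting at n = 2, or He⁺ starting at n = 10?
Be³⁺ at n = 2 (E = -54.4228 eV)

Using E_n = -13.6057 Z² / n² eV:

Be³⁺ (Z = 4) at n = 2:
E = -13.6057 × 4² / 2² = -13.6057 × 16 / 4 = -54.4228000 eV

He⁺ (Z = 2) at n = 10:
E = -13.6057 × 2² / 10² = -13.6057 × 4 / 100 = -0.5442280 eV

Since -54.4228000 eV < -0.5442280 eV,
Be³⁺ at n = 2 is more tightly bound (requires more energy to ionize).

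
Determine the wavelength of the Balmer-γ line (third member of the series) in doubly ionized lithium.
48.215 nm

The lines of a series are numbered from the longest wavelength (smallest ΔE) outward; the third line is the transition from n = n_f + 3 to n_f.
The Balmer series has all transitions ending at n_f = 2.

For Li²⁺ (Z = 3), the third line (γ-line) is the jump from n = 5 to n = 2:
E_5 = -13.6057 × 3² / 5² = -4.89805 eV
E_2 = -13.6057 × 3² / 2² = -30.61283 eV
ΔE = E_5 - E_2 = 25.71478 eV

λ = hc/E = 1239.84 eV·nm / 25.71478 eV
λ = 48.215 nm

This is the γ-line of the Balmer series in Li²⁺.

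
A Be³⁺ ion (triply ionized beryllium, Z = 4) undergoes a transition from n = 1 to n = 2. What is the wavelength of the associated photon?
7.594 nm

First, find the transition energy using E_n = -13.6057 Z² / n² eV:
E_1 = -13.6057 × 4² / 1² = -217.69120 eV
E_2 = -13.6057 × 4² / 2² = -54.42280 eV

Photon energy: |ΔE| = |E_2 - E_1| = 163.26840 eV

Convert to wavelength using E = hc/λ with hc = 1239.84 eV·nm:
λ = hc/E = 1239.84 eV·nm / 163.26840 eV
λ = 7.594 nm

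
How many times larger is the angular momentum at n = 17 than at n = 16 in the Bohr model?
1.063

In the Bohr model, L_n = nℏ, so the ratio is purely the ratio of quantum numbers:

L_17/L_16 = 17ℏ / 16ℏ = 17/16 = 1.063

The angular momentum scales linearly with n.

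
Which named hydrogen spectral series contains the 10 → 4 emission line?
Brackett series

The spectral series in hydrogen are named based on the final (lower) energy level:
- Lyman series: n_final = 1 (ultraviolet)
- Balmer series: n_final = 2 (visible/near-UV)
- Paschen series: n_final = 3 (infrared)
- Brackett series: n_final = 4 (infrared)
- Pfund series: n_final = 5 (far infrared)

Since this transition ends at n = 4, it belongs to the Brackett series.

For reference, this 10 → 4 line has photon energy
ΔE = 13.6057 eV × (1/4² - 1/10²) = 0.714299250 eV,
corresponding to wavelength λ = hc/ΔE = 1239.84 eV·nm / 0.714299250 eV = 1735.743 nm in the infrared region.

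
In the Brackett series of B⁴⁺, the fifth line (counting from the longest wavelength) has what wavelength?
72.67690 nm

The lines of a series are numbered from the longest wavelength (smallest ΔE) outward; the fifth line is the transition from n = n_f + 5 to n_f.
The Brackett series has all transitions ending at n_f = 4.

For B⁴⁺ (Z = 5), the fifth line (ε-line) is the jump from n = 9 to n = 4:
E_9 = -13.6057 × 5² / 9² = -4.1992901 eV
E_4 = -13.6057 × 5² / 4² = -21.2589063 eV
ΔE = E_9 - E_4 = 17.0596162 eV

λ = hc/E = 1239.84 eV·nm / 17.0596162 eV
λ = 72.67690 nm

This is the ε-line of the Brackett series in B⁴⁺.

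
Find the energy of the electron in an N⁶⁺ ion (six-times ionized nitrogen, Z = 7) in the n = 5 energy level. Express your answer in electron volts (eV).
-26.667172 eV

The energy levels of a hydrogen-like atom are given by:
E_n = -13.6057 Z² / n² eV  (with Z = 7 for N⁶⁺)

For n = 5:
E_5 = -13.6057 × 7² / 5²
E_5 = -13.6057 × 49 / 25
E_5 = -26.667172 eV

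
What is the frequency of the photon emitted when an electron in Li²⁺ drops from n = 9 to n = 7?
2.387e+14 Hz

First, find the transition energy:
E_9 = -13.6057 × 3² / 9² = -1.5117444 eV
E_7 = -13.6057 × 3² / 7² = -2.4990061 eV
|ΔE| = |E_7 - E_9| = 0.9872617 eV

Convert to Joules: E = 0.9872617 eV × (1.602177 × 10⁻¹⁹ J/eV) = 1.58177e-19 J

Using E = hf:
f = E/h = 1.58177e-19 J / (6.62607 × 10⁻³⁴ J·s)
f = 2.387e+14 Hz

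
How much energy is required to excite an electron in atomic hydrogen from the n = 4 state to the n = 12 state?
0.755872 eV

The energy levels of a hydrogen-like atom are E_n = -13.6057 eV / n².

Energy at n = 4: E_4 = -13.6057 / 4² = -0.850356250 eV
Energy at n = 12: E_12 = -13.6057 / 12² = -0.094484028 eV

The excitation energy is the difference:
ΔE = E_12 - E_4
ΔE = -0.094484028 - (-0.850356250)
ΔE = 0.755872 eV

Since this is positive, energy must be absorbed (photon absorption).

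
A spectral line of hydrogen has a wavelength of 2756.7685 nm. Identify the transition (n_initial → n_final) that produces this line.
n = 12 → n = 5

First, find the photon energy from the wavelength (hc = 1239.84 eV·nm):
E = hc/λ = 1239.84 eV·nm / 2756.7685 nm = 0.44974397 eV

The energy levels of hydrogen satisfy E_n = -13.6057 / n² eV, so an emission n_i → n_f releases
ΔE = 13.6057 × (1/n_f² − 1/n_i²) eV.

Setting ΔE equal to the photon energy:
1/n_f² − 1/n_i² = 0.44974397 / 13.6057 = 0.033055555

Since 1/n_i² must be positive, we need 1/n_f² > 0.033055555, i.e. n_f ≤ 5. For each allowed n_f, solve n_i = (1/n_f² − 0.033055555)^(−1/2) and check whether it is a whole number:
  n_f = 1: 1/n_i² = 1.000000000 − 0.033055555 = 0.966944445 → n_i = 1.017  (not an integer) ✗
  n_f = 2: 1/n_i² = 0.250000000 − 0.033055555 = 0.216944445 → n_i = 2.147  (not an integer) ✗
  n_f = 3: 1/n_i² = 0.111111111 − 0.033055555 = 0.078055556 → n_i = 3.579  (not an integer) ✗
  n_f = 4: 1/n_i² = 0.062500000 − 0.033055555 = 0.029444445 → n_i = 5.828  (not an integer) ✗
  n_f = 5: 1/n_i² = 0.040000000 − 0.033055555 = 0.006944445 → n_i = 12.000  → integer, n_i = 12 ✓

Only n_f = 5 gives an integer upper level, n_i = 12.

The transition is from n = 12 to n = 5 (emission).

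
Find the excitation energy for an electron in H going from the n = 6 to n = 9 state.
0.210 eV

The energy levels of a hydrogen-like atom are E_n = -13.6057 eV / n².

Energy at n = 6: E_6 = -13.6057 / 6² = -0.377936 eV
Energy at n = 9: E_9 = -13.6057 / 9² = -0.167972 eV

The excitation energy is the difference:
ΔE = E_9 - E_6
ΔE = -0.167972 - (-0.377936)
ΔE = 0.210 eV

Since this is positive, energy must be absorbed (photon absorption).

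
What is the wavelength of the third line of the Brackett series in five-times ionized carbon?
60.1374 nm

The lines of a series are numbered from the longest wavelength (smallest ΔE) outward; the third line is the transition from n = n_f + 3 to n_f.
The Brackett series has all transitions ending at n_f = 4.

For C⁵⁺ (Z = 6), the third line (γ-line) is the jump from n = 7 to n = 4:
E_7 = -13.6057 × 6² / 7² = -9.996024 eV
E_4 = -13.6057 × 6² / 4² = -30.612825 eV
ΔE = E_7 - E_4 = 20.616801 eV

λ = hc/E = 1239.84 eV·nm / 20.616801 eV
λ = 60.1374 nm

This is the γ-line of the Brackett series in C⁵⁺.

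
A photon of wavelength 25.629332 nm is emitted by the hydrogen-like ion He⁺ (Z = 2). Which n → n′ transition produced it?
n = 3 → n = 1

First, find the photon energy from the wavelength (hc = 1239.84 eV·nm):
E = hc/λ = 1239.84 eV·nm / 25.629332 nm = 48.375822 eV

The energy levels of He⁺ satisfy E_n = -13.6057 × 2² / n² eV, so an emission n_i → n_f releases
ΔE = 13.6057 × 2² × (1/n_f² − 1/n_i²) eV.

Setting ΔE equal to the photon energy:
1/n_f² − 1/n_i² = 48.375822 / (13.6057 × 2²) = 0.88888888

Since 1/n_i² must be positive, we need 1/n_f² > 0.88888888, i.e. n_f ≤ 1. For each allowed n_f, solve n_i = (1/n_f² − 0.88888888)^(−1/2) and check whether it is a whole number:
  n_f = 1: 1/n_i² = 1.00000000 − 0.88888888 = 0.11111112 → n_i = 3.000  → integer, n_i = 3 ✓

Only n_f = 1 gives an integer upper level, n_i = 3.

The transition is from n = 3 to n = 1 (emission).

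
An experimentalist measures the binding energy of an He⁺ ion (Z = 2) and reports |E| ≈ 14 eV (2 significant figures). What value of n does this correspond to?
n = 2

The exact energy levels follow E_n = -13.6057 Z² / n² eV with Z = 2.

The measured value (-14 eV) is reported to only 2 significant figures, so we must test candidate n values and see which one matches to that precision.

Candidate energies:
  n = 1:  E = -13.6057 × 2² / 1² = -54.42280 eV
  n = 2:  E = -13.6057 × 2² / 2² = -13.60570 eV  ← matches
  n = 3:  E = -13.6057 × 2² / 3² = -6.04698 eV
  n = 4:  E = -13.6057 × 2² / 4² = -3.40143 eV

Checking against the measurement of -14 eV (2 sig figs), only n = 2 agrees:
E_2 = -13.60570 eV, which rounds to -14 eV ✓

Therefore n = 2.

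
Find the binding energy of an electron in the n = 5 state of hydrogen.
0.5442 eV

The ionization energy is the energy needed to remove the electron completely (n → ∞).

For hydrogen, E_n = -13.6057 eV / n².

At n = 5: E_5 = -13.6057 / 5² = -0.5442280 eV
At n = ∞: E_∞ = 0 eV

Ionization energy = E_∞ - E_5 = 0 - (-0.5442280) = 0.5442280 eV
Ionization energy ≈ 0.5442 eV

This is also called the binding energy of the electron in state n = 5.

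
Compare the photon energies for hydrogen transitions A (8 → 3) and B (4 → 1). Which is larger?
4 → 1

Calculate the energy for each transition:

Transition 8 → 3:
ΔE₁ = |E_3 - E_8| = |-13.6057/3² - (-13.6057/8²)|
ΔE₁ = |-1.51174444444 - (-0.21258906250)| = 1.29915538 eV

Transition 4 → 1:
ΔE₂ = |E_1 - E_4| = |-13.6057/1² - (-13.6057/4²)|
ΔE₂ = |-13.60570000000 - (-0.85035625000)| = 12.75534375 eV

Since 12.75534375 eV > 1.29915538 eV, the transition 4 → 1 emits the more energetic photon.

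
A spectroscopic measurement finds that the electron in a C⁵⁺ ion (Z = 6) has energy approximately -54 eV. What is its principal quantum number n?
n = 3

The exact energy levels follow E_n = -13.6057 Z² / n² eV with Z = 6.

The measured value (-54 eV) is reported to only 2 significant figures, so we must test candidate n values and see which one matches to that precision.

Candidate energies:
  n = 1:  E = -13.6057 × 6² / 1² = -489.80520 eV
  n = 2:  E = -13.6057 × 6² / 2² = -122.45130 eV
  n = 3:  E = -13.6057 × 6² / 3² = -54.42280 eV  ← matches
  n = 4:  E = -13.6057 × 6² / 4² = -30.61283 eV
  n = 5:  E = -13.6057 × 6² / 5² = -19.59221 eV

Checking against the measurement of -54 eV (2 sig figs), only n = 3 agrees:
E_3 = -54.42280 eV, which rounds to -54 eV ✓

Therefore n = 3.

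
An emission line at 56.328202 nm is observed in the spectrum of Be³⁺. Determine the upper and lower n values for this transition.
n = 10 → n = 3

First, find the photon energy from the wavelength (hc = 1239.84 eV·nm):
E = hc/λ = 1239.84 eV·nm / 56.328202 nm = 22.010999 eV

The energy levels of Be³⁺ satisfy E_n = -13.6057 × 4² / n² eV, so an emission n_i → n_f releases
ΔE = 13.6057 × 4² × (1/n_f² − 1/n_i²) eV.

Setting ΔE equal to the photon energy:
1/n_f² − 1/n_i² = 22.010999 / (13.6057 × 4²) = 0.10111111

Since 1/n_i² must be positive, we need 1/n_f² > 0.10111111, i.e. n_f ≤ 3. For each allowed n_f, solve n_i = (1/n_f² − 0.10111111)^(−1/2) and check whether it is a whole number:
  n_f = 1: 1/n_i² = 1.00000000 − 0.10111111 = 0.89888889 → n_i = 1.055  (not an integer) ✗
  n_f = 2: 1/n_i² = 0.25000000 − 0.10111111 = 0.14888889 → n_i = 2.592  (not an integer) ✗
  n_f = 3: 1/n_i² = 0.11111111 − 0.10111111 = 0.01000000 → n_i = 10.000  → integer, n_i = 10 ✓

Only n_f = 3 gives an integer upper level, n_i = 10.

The transition is from n = 10 to n = 3 (emission).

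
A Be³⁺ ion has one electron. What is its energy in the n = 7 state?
-4.442678 eV

For hydrogen-like ions, the energy levels scale with Z²:
E_n = -13.6057 Z² / n² eV

For Be³⁺ (Z = 4) at n = 7:
E_7 = -13.6057 × 4² / 7²
E_7 = -13.6057 × 16 / 49
E_7 = -217.6912 / 49
E_7 = -4.442678 eV

The energy is 16 times more negative than hydrogen at the same n due to the stronger nuclear charge.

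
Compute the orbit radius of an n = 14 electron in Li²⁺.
3.4573 nm (or 34.5729 Å)

The Bohr radius formula is:
r_n = n² a₀ / Z

where a₀ = 0.0529177 nm is the Bohr radius.

For Li²⁺ (Z = 3) at n = 14:
r_14 = 14² × 0.0529177 nm / 3
r_14 = 196 × 0.0529177 nm / 3
r_14 = 10.37187 nm / 3
r_14 = 3.4573 nm

The electron orbits at approximately 3.4573 nm from the nucleus.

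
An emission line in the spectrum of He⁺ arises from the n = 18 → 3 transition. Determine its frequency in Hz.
1.422e+15 Hz

First, find the transition energy:
E_18 = -13.6057 × 2² / 18² = -0.167972 eV
E_3 = -13.6057 × 2² / 3² = -6.046978 eV
|ΔE| = |E_3 - E_18| = 5.879006 eV

Convert to Joules: E = 5.879006 eV × (1.602177 × 10⁻¹⁹ J/eV) = 9.41921e-19 J

Using E = hf:
f = E/h = 9.41921e-19 J / (6.62607 × 10⁻³⁴ J·s)
f = 1.422e+15 Hz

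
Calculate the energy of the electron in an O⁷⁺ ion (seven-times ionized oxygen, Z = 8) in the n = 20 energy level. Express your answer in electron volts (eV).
-2.1769 eV

The energy levels of a hydrogen-like atom are given by:
E_n = -13.6057 Z² / n² eV  (with Z = 8 for O⁷⁺)

For n = 20:
E_20 = -13.6057 × 8² / 20²
E_20 = -13.6057 × 64 / 400
E_20 = -2.1769 eV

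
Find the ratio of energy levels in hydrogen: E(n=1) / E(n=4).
16.0000

Using E_n = -13.6057 Z² / n² eV with Z = 1:

E_1 = -13.6057 / 1² = -13.6057 / 1 = -13.6057000000 eV
E_4 = -13.6057 / 4² = -13.6057 / 16 = -0.8503562500 eV

The ratio is:
E_1/E_4 = (-13.6057000000) / (-0.8503562500)
E_1/E_4 = (-13.6057/1) / (-13.6057/16)
E_1/E_4 = 16/1
E_1/E_4 = 16.0000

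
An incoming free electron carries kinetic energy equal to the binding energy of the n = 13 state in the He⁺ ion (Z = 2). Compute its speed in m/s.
3.366e+05 m/s (or 0.112267% of c)

The binding energy at n = 13 for He⁺ is:
E_13 = -13.6057 × 2²/13² = -0.32202840 eV
|E_13| = 0.32202840 eV

Convert to Joules:
KE = 0.32202840 eV × (1.602177 × 10⁻¹⁹ J/eV) = 5.15946e-20 J

Using KE = ½mv²:
v = √(2·KE/m_e)
v = √(2 × 5.15946e-20 J / 9.10938 × 10⁻³¹ kg)
v = 3.366e+05 m/s

This is approximately 0.112267% the speed of light.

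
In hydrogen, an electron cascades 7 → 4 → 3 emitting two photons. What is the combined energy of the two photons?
1.2341 eV

The energy levels of hydrogen are E_n = -13.6057 / n² eV.

First transition (7 → 4):
ΔE₁ = |E_4 - E_7|
ΔE₁ = |-0.8503562500 - (-0.2776673469)| = 0.5726889 eV

Second transition (4 → 3):
ΔE₂ = |E_3 - E_4|
ΔE₂ = |-1.5117444444 - (-0.8503562500)| = 0.6613882 eV

Total energy released:
E_total = ΔE₁ + ΔE₂ = 0.5726889 + 0.6613882 = 1.2341 eV

Note: This equals the direct transition 7 → 3: 1.2341 eV ✓
Energy is conserved regardless of the path taken.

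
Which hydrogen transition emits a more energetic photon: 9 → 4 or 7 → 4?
9 → 4

Calculate the energy for each transition:

Transition 9 → 4:
ΔE₁ = |E_4 - E_9| = |-13.6057/4² - (-13.6057/9²)|
ΔE₁ = |-0.85035625 - (-0.16797160)| = 0.68238 eV

Transition 7 → 4:
ΔE₂ = |E_4 - E_7| = |-13.6057/4² - (-13.6057/7²)|
ΔE₂ = |-0.85035625 - (-0.27766735)| = 0.57269 eV

Since 0.68238 eV > 0.57269 eV, the transition 9 → 4 emits the more energetic photon.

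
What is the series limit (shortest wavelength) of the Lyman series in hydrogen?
91.127 nm

The series limit corresponds to the transition from n = ∞ to n = 1.
This is the highest energy (shortest wavelength) transition in the Lyman series.

E_∞ = 0 eV
E_1 = -13.6057 / 1² = -13.60570 eV

Energy at series limit:
ΔE = E_∞ - E_1 = 0 - (-13.60570) = 13.60570 eV
λ = hc/E = 1239.84 eV·nm / 13.60570 eV = 91.127 nm

This energy equals the ionization energy from the n = 1 state of hydrogen.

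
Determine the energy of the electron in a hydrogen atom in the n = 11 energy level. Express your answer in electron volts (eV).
-0.11 eV

The energy levels of a hydrogen-like atom are given by:
E_n = -13.6057 eV / n²

For n = 11:
E_11 = -13.6057 eV / 11²
E_11 = -13.6057 eV / 121
E_11 = -0.11 eV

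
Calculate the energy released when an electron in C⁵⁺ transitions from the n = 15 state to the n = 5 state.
17.415296 eV

The energy levels are E_n = -13.6057 Z² eV / n².

Energy at n = 15: E_15 = -13.6057 × 6² / 15² = -2.176912000 eV
Energy at n = 5: E_5 = -13.6057 × 6² / 5² = -19.592208000 eV

For emission (electron falling to lower state), the photon energy is:
E_photon = E_15 - E_5 = |-2.176912000 - (-19.592208000)|
E_photon = 17.415296 eV

This energy is carried away by the emitted photon.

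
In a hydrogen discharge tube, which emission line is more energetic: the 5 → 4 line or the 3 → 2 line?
3 → 2

Calculate the energy for each transition:

Transition 5 → 4:
ΔE₁ = |E_4 - E_5| = |-13.6057/4² - (-13.6057/5²)|
ΔE₁ = |-0.8503562500 - (-0.5442280000)| = 0.3061283 eV

Transition 3 → 2:
ΔE₂ = |E_2 - E_3| = |-13.6057/2² - (-13.6057/3²)|
ΔE₂ = |-3.4014250000 - (-1.5117444444)| = 1.8896806 eV

Since 1.8896806 eV > 0.3061283 eV, the transition 3 → 2 emits the more energetic photon.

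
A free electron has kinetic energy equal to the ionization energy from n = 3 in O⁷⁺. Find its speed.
5.8338e+06 m/s (or 1.945962% of c)

The binding energy at n = 3 for O⁷⁺ is:
E_3 = -13.6057 × 8²/3² = -96.75164444 eV
|E_3| = 96.75164444 eV

Convert to Joules:
KE = 96.75164444 eV × (1.602177 × 10⁻¹⁹ J/eV) = 1.550133e-17 J

Using KE = ½mv²:
v = √(2·KE/m_e)
v = √(2 × 1.550133e-17 J / 9.10938 × 10⁻³¹ kg)
v = 5.8338e+06 m/s

This is approximately 1.945962% the speed of light.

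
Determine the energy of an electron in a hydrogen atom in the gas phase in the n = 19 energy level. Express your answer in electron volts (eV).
-0.0377 eV

The energy levels of a hydrogen-like atom are given by:
E_n = -13.6057 eV / n²

For n = 19:
E_19 = -13.6057 eV / 19²
E_19 = -13.6057 eV / 361
E_19 = -0.0377 eV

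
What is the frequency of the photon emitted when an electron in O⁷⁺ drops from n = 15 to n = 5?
7.49e+15 Hz

First, find the transition energy:
E_15 = -13.6057 × 8² / 15² = -3.870066 eV
E_5 = -13.6057 × 8² / 5² = -34.830592 eV
|ΔE| = |E_5 - E_15| = 30.960526 eV

Convert to Joules: E = 30.960526 eV × (1.602177 × 10⁻¹⁹ J/eV) = 4.9604e-18 J

Using E = hf:
f = E/h = 4.9604e-18 J / (6.62607 × 10⁻³⁴ J·s)
f = 7.49e+15 Hz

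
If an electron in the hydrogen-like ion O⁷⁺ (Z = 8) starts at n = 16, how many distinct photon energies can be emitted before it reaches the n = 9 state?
28

The electron can occupy levels n = 9, 10, ..., 16 during de-excitation — that is m = 16 - 9 + 1 = 8 distinct levels.

The number of distinct spectral lines equals the number of ways to choose 2 of these m levels (each pair gives one possible emission transition):

Number of lines = m(m-1)/2 = 8×7/2 = 28

These correspond to all possible transitions between the 8 levels:
16 → 15, 16 → 14, 16 → 13, 16 → 12, 16 → 11, 16 → 10, 16 → 9, 15 → 14...

Each transition produces a photon with a unique energy (and thus wavelength). This count does not depend on Z.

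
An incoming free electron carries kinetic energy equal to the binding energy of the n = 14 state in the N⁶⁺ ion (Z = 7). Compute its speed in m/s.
1.0938e+06 m/s (or 0.3649% of c)

The binding energy at n = 14 for N⁶⁺ is:
E_14 = -13.6057 × 7²/14² = -3.4014250 eV
|E_14| = 3.4014250 eV

Convert to Joules:
KE = 3.4014250 eV × (1.602177 × 10⁻¹⁹ J/eV) = 5.449685e-19 J

Using KE = ½mv²:
v = √(2·KE/m_e)
v = √(2 × 5.449685e-19 J / 9.10938 × 10⁻³¹ kg)
v = 1.0938e+06 m/s

This is approximately 0.3649% the speed of light.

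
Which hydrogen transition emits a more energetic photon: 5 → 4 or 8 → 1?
8 → 1

Calculate the energy for each transition:

Transition 5 → 4:
ΔE₁ = |E_4 - E_5| = |-13.6057/4² - (-13.6057/5²)|
ΔE₁ = |-0.85035625000 - (-0.54422800000)| = 0.30612825 eV

Transition 8 → 1:
ΔE₂ = |E_1 - E_8| = |-13.6057/1² - (-13.6057/8²)|
ΔE₂ = |-13.60570000000 - (-0.21258906250)| = 13.39311094 eV

Since 13.39311094 eV > 0.30612825 eV, the transition 8 → 1 emits the more energetic photon.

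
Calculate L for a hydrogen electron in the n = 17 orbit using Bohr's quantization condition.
1.7928e-33 J·s (or 17ℏ)

In the Bohr model, angular momentum is quantized:
L = nℏ

where ℏ = h/(2π) = 1.054572e-34 J·s

For n = 17:
L = 17 × 1.054572e-34 J·s
L = 1.7928e-33 J·s

This can also be written as L = 17ℏ.
The angular momentum is an integer multiple of the reduced Planck constant.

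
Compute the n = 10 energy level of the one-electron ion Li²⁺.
-1.2245 eV

For hydrogen-like ions, the energy levels scale with Z²:
E_n = -13.6057 Z² / n² eV

For Li²⁺ (Z = 3) at n = 10:
E_10 = -13.6057 × 3² / 10²
E_10 = -13.6057 × 9 / 100
E_10 = -122.4513 / 100
E_10 = -1.2245 eV

The energy is 9 times more negative than hydrogen at the same n due to the stronger nuclear charge.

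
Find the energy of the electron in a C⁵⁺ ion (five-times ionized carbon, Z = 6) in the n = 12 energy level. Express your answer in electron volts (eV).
-3.40 eV

The energy levels of a hydrogen-like atom are given by:
E_n = -13.6057 Z² / n² eV  (with Z = 6 for C⁵⁺)

For n = 12:
E_12 = -13.6057 × 6² / 12²
E_12 = -13.6057 × 36 / 144
E_12 = -3.40 eV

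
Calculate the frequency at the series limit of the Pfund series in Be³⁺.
2.1055e+15 Hz

The series limit corresponds to the transition from n = ∞ to n = 5.
This is the highest energy (shortest wavelength) transition in the Pfund series.

E_∞ = 0 eV
E_5 = -13.6057 × 4² / 5² = -8.7076480 eV

Energy at series limit:
ΔE = E_∞ - E_5 = 0 - (-8.7076480) = 8.7076480 eV
E = 8.7076480 eV × (1.602177 × 10⁻¹⁹ J/eV) = 1.395119e-18 J
f = E/h = 1.395119e-18 J / (6.62607 × 10⁻³⁴ J·s) = 2.1055e+15 Hz

This energy equals the ionization energy from the n = 5 state of Be³⁺.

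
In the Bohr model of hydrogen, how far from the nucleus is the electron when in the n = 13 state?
8.9431 nm (or 89.4309 Å)

The Bohr radius formula is:
r_n = n² a₀ / Z

where a₀ = 0.0529177 nm is the Bohr radius.

For H (Z = 1) at n = 13:
r_13 = 13² × 0.0529177 nm / 1
r_13 = 169 × 0.0529177 nm / 1
r_13 = 8.94309 nm / 1
r_13 = 8.9431 nm

The electron orbits at approximately 8.9431 nm from the nucleus.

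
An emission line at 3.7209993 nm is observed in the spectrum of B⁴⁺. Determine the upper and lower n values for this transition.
n = 7 → n = 1

First, find the photon energy from the wavelength (hc = 1239.84 eV·nm):
E = hc/λ = 1239.84 eV·nm / 3.7209993 nm = 333.20082 eV

The energy levels of B⁴⁺ satisfy E_n = -13.6057 × 5² / n² eV, so an emission n_i → n_f releases
ΔE = 13.6057 × 5² × (1/n_f² − 1/n_i²) eV.

Setting ΔE equal to the photon energy:
1/n_f² − 1/n_i² = 333.20082 / (13.6057 × 5²) = 0.97959185

Since 1/n_i² must be positive, we need 1/n_f² > 0.97959185, i.e. n_f ≤ 1. For each allowed n_f, solve n_i = (1/n_f² − 0.97959185)^(−1/2) and check whether it is a whole number:
  n_f = 1: 1/n_i² = 1.00000000 − 0.97959185 = 0.02040815 → n_i = 7.000  → integer, n_i = 7 ✓

Only n_f = 1 gives an integer upper level, n_i = 7.

The transition is from n = 7 to n = 1 (emission).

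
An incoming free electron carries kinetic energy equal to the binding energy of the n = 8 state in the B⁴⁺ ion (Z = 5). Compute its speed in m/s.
1.36731e+06 m/s (or 0.4561% of c)

The binding energy at n = 8 for B⁴⁺ is:
E_8 = -13.6057 × 5²/8² = -5.31472656 eV
|E_8| = 5.31472656 eV

Convert to Joules:
KE = 5.31472656 eV × (1.602177 × 10⁻¹⁹ J/eV) = 8.5151327e-19 J

Using KE = ½mv²:
v = √(2·KE/m_e)
v = √(2 × 8.5151327e-19 J / 9.10938 × 10⁻³¹ kg)
v = 1.36731e+06 m/s

This is approximately 0.4561% the speed of light.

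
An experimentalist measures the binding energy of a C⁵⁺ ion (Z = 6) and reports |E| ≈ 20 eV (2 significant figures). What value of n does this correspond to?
n = 5

The exact energy levels follow E_n = -13.6057 Z² / n² eV with Z = 6.

The measured value (-20 eV) is reported to only 2 significant figures, so we must test candidate n values and see which one matches to that precision.

Candidate energies:
  n = 3:  E = -13.6057 × 6² / 3² = -54.422800 eV
  n = 4:  E = -13.6057 × 6² / 4² = -30.612825 eV
  n = 5:  E = -13.6057 × 6² / 5² = -19.592208 eV  ← matches
  n = 6:  E = -13.6057 × 6² / 6² = -13.605700 eV
  n = 7:  E = -13.6057 × 6² / 7² = -9.996024 eV

Checking against the measurement of -20 eV (2 sig figs), only n = 5 agrees:
E_5 = -19.592208 eV, which rounds to -20 eV ✓

Therefore n = 5.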